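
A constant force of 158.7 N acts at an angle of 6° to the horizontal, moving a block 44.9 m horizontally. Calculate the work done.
W = F·d·cosθ = (158.7)(44.9)cos(6°) = 7087 J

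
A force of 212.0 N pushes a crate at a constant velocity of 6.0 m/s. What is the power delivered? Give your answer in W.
P = Fv = (212.0)(6.0) = 1272 W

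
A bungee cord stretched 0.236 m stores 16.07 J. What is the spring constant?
k = 2·PE/x² = 2·16.07/(0.236)² = 577.1 N/m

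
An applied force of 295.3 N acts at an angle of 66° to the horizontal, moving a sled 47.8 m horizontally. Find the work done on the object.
W = F·d·cosθ = (295.3)(47.8)cos(66°) = 5741 J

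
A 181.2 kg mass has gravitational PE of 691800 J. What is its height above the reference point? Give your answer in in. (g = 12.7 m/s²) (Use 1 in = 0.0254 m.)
h = PE/(mg) = 691800/(181.2·12.7) = 300.621 m = 11840 in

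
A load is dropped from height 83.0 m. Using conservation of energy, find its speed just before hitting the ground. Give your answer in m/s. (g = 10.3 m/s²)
mgh = ½mv² ⇒ v = √(2gh) = √(2·10.3·83.0) = 41.35 m/s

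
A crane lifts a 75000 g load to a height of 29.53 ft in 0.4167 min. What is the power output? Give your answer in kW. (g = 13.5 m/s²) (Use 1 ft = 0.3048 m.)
Convert to SI: m = 75.0 kg, h = 9.00074 m, t = 25.002 s
P = mgh/t = (75.0)(13.5)(9.00074)/25.002 = 364.501 W = 0.3645 kW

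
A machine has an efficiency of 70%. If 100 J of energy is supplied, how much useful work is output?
W_out = η·W_in = 0.7·100 = 70.0 J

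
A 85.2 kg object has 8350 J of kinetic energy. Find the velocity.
v = √(2·KE/m) = √(2·8350/85.2) = 14.0 m/s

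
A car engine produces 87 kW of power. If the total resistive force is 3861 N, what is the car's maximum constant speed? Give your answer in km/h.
P = Fv ⇒ v = P/F = 87000 W/3861.0 N = 22.533 m/s = 81.12 km/h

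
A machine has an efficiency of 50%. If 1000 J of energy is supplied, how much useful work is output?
W_out = η·W_in = 0.5·1000 = 500.0 J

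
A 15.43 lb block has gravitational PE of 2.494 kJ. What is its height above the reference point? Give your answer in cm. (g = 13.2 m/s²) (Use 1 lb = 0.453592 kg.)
Convert to SI: m = 6.99892 kg, PE = 2494.0 J
h = PE/(mg) = 2494.0/(6.99892·13.2) = 26.9955 m = 2700 cm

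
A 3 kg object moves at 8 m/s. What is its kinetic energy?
KE = ½mv² = ½(3)(8)² = 96.0 J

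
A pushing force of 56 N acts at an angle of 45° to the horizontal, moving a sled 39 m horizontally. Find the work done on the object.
W = F·d·cosθ = (56)(39)cos(45°) = 1544 J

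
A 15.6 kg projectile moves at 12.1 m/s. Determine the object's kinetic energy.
KE = ½mv² = ½(15.6)(12.1)² = 1142 J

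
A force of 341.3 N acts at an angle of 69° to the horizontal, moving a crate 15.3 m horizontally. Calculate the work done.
W = F·d·cosθ = (341.3)(15.3)cos(69°) = 1871 J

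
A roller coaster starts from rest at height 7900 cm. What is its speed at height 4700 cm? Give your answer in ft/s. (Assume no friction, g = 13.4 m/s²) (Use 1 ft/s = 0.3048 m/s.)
Convert to SI: h₁−h₂ = 32.0 m
mgh₁ = mgh₂ + ½mv² ⇒ v = √(2g(h₁−h₂)) = √(2·13.4·32.0) = 29.2848 m/s = 96.08 ft/s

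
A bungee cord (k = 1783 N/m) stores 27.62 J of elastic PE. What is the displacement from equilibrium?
x = √(2·PE/k) = √(2·27.62/1783) = 0.176 m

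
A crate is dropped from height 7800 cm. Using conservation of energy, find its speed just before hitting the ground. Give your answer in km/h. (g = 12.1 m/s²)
Convert to SI: h = 78.0 m
mgh = ½mv² ⇒ v = √(2gh) = √(2·12.1·78.0) = 43.4465 m/s = 156.4 km/h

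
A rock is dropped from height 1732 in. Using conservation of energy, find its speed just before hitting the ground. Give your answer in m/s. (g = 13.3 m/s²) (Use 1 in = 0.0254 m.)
Convert to SI: h = 43.9928 m
mgh = ½mv² ⇒ v = √(2gh) = √(2·13.3·43.9928) = 34.21 m/s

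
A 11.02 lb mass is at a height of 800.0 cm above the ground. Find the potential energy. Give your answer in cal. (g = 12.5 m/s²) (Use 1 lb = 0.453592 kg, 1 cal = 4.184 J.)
Convert to SI: m = 4.99858 kg, h = 8.0 m
PE = mgh = (4.99858)(12.5)(8.0) = 499.858 J = 119.5 cal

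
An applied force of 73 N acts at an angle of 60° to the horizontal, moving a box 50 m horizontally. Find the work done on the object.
W = F·d·cosθ = (73)(50)cos(60°) = 1825 J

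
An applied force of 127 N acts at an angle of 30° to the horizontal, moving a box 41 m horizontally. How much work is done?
W = F·d·cosθ = (127)(41)cos(30°) = 4509 J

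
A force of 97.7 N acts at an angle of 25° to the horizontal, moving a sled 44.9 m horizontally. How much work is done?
W = F·d·cosθ = (97.7)(44.9)cos(25°) = 3976 J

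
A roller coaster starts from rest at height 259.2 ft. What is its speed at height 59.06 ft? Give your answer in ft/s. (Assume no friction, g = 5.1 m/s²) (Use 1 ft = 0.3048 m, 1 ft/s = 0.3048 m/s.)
Convert to SI: h₁−h₂ = 61.0027 m
mgh₁ = mgh₂ + ½mv² ⇒ v = √(2g(h₁−h₂)) = √(2·5.1·61.0027) = 24.9445 m/s = 81.84 ft/s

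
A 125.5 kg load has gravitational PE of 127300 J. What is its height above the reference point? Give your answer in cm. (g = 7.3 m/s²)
h = PE/(mg) = 127300/(125.5·7.3) = 138.951 m = 13900 cm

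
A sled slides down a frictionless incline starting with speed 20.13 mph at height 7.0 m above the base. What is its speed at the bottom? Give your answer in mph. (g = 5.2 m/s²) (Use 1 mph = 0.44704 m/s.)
Convert to SI: v₀ = 8.99892 m/s, h = 7.0 m
½mv₀² + mgh = ½mv² ⇒ v = √(v₀² + 2gh) = √(8.99892² + 2·5.2·7.0) = 12.4008 m/s = 27.74 mph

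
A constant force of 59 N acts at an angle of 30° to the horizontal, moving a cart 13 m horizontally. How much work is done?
W = F·d·cosθ = (59)(13)cos(30°) = 664.2 J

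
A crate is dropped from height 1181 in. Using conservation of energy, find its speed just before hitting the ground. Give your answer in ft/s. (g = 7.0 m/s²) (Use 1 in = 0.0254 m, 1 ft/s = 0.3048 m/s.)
Convert to SI: h = 29.9974 m
mgh = ½mv² ⇒ v = √(2gh) = √(2·7.0·29.9974) = 20.493 m/s = 67.23 ft/s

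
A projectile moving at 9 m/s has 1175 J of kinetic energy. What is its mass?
m = 2·KE/v² = 2·1175/(9)² = 29.01 kg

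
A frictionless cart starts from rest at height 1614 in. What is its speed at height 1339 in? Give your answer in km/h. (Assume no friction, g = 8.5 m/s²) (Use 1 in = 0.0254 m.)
Convert to SI: h₁−h₂ = 6.985 m
mgh₁ = mgh₂ + ½mv² ⇒ v = √(2g(h₁−h₂)) = √(2·8.5·6.985) = 10.897 m/s = 39.23 km/h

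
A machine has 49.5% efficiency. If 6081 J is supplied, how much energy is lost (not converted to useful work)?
W_lost = W_in(1 − η) = 6081·(1 − 0.495) = 3071 J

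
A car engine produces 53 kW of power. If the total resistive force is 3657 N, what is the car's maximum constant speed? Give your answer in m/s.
P = Fv ⇒ v = P/F = 53000 W/3657.0 N = 14.49 m/s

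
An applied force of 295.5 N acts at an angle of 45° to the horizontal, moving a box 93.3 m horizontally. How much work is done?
W = F·d·cosθ = (295.5)(93.3)cos(45°) = 19500 J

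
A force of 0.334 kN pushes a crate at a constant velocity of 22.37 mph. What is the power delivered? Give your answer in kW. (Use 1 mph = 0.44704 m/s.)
Convert to SI: F = 334.0 N, v = 10.0003 m/s
P = Fv = (334.0)(10.0003) = 3340.1 W = 3.34 kW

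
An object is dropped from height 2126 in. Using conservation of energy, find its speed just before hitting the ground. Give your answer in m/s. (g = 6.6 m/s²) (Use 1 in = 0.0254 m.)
Convert to SI: h = 54.0004 m
mgh = ½mv² ⇒ v = √(2gh) = √(2·6.6·54.0004) = 26.7 m/s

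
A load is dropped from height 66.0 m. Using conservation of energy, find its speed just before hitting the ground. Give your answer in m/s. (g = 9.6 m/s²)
mgh = ½mv² ⇒ v = √(2gh) = √(2·9.6·66.0) = 35.6 m/s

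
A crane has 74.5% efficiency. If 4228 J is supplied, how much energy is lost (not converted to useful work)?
W_lost = W_in(1 − η) = 4228·(1 − 0.745) = 1078 J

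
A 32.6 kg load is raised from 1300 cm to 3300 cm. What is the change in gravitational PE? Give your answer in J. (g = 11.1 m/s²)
Convert to SI: m = 32.6 kg, Δh = 20.0 m
ΔPE = mgΔh = (32.6)(11.1)(20.0) = 7237 J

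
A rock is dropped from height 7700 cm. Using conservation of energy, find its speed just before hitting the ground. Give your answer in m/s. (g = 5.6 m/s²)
Convert to SI: h = 77.0 m
mgh = ½mv² ⇒ v = √(2gh) = √(2·5.6·77.0) = 29.37 m/s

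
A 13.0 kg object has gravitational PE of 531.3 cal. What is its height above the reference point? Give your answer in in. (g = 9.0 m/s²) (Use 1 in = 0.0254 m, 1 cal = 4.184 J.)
Convert to SI: m = 13.0 kg, PE = 2222.96 J
h = PE/(mg) = 2222.96/(13.0·9.0) = 18.9997 m = 748.0 in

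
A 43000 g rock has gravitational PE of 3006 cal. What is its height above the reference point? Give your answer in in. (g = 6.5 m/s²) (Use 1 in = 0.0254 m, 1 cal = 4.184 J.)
Convert to SI: m = 43.0 kg, PE = 12577.1 J
h = PE/(mg) = 12577.1/(43.0·6.5) = 44.9986 m = 1772 in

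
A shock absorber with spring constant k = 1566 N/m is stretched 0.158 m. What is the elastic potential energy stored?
PE = ½kx² = ½(1566)(0.158)² = 19.55 J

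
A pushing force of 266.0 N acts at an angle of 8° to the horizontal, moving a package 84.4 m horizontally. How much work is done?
W = F·d·cosθ = (266.0)(84.4)cos(8°) = 22230 J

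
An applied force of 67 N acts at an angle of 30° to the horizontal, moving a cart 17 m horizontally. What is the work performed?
W = F·d·cosθ = (67)(17)cos(30°) = 986.4 J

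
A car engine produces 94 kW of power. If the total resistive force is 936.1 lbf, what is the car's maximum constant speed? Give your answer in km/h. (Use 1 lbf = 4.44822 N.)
Convert to SI: F = 4163.98 N
P = Fv ⇒ v = P/F = 94000 W/4163.98 N = 22.5746 m/s = 81.27 km/h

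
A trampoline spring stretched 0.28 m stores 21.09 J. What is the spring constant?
k = 2·PE/x² = 2·21.09/(0.28)² = 538.0 N/m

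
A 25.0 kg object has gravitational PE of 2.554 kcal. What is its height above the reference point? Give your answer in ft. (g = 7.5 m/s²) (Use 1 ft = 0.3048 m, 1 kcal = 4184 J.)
Convert to SI: m = 25.0 kg, PE = 10685.9 J
h = PE/(mg) = 10685.9/(25.0·7.5) = 56.9917 m = 187.0 ft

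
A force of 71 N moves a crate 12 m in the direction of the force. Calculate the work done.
W = F·d = (71)(12) = 852.0 J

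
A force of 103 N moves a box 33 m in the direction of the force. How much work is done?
W = F·d = (103)(33) = 3399 J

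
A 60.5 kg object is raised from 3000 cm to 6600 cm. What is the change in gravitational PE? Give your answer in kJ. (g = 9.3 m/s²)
Convert to SI: m = 60.5 kg, Δh = 36.0 m
ΔPE = mgΔh = (60.5)(9.3)(36.0) = 20255.4 J = 20.26 kJ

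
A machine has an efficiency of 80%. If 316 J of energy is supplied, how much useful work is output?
W_out = η·W_in = 0.8·316 = 252.8 J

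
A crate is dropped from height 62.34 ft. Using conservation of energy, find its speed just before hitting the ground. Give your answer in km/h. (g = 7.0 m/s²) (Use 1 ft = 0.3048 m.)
Convert to SI: h = 19.0012 m
mgh = ½mv² ⇒ v = √(2gh) = √(2·7.0·19.0012) = 16.31 m/s = 58.72 km/h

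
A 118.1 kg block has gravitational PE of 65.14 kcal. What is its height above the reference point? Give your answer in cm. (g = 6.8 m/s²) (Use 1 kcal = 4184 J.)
Convert to SI: m = 118.1 kg, PE = 272546 J
h = PE/(mg) = 272546/(118.1·6.8) = 339.376 m = 33940 cm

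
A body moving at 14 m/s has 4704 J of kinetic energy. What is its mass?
m = 2·KE/v² = 2·4704/(14)² = 48.0 kg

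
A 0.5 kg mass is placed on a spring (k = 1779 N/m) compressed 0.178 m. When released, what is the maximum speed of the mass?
½kx² = ½mv² ⇒ v = x√(k/m) = (0.178)√(1779/0.5) = 10.62 m/s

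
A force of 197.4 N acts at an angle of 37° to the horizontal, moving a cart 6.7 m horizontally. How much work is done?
W = F·d·cosθ = (197.4)(6.7)cos(37°) = 1056 J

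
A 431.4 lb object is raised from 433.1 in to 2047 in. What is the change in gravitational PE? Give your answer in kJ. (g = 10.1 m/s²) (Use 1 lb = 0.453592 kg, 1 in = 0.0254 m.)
Convert to SI: m = 195.68 kg, Δh = 40.9931 m
ΔPE = mgΔh = (195.68)(10.1)(40.9931) = 81017.2 J = 81.02 kJ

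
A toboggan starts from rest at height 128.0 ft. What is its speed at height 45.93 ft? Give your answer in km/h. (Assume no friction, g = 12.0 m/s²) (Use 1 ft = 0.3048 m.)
Convert to SI: h₁−h₂ = 25.0149 m
mgh₁ = mgh₂ + ½mv² ⇒ v = √(2g(h₁−h₂)) = √(2·12.0·25.0149) = 24.5022 m/s = 88.21 km/h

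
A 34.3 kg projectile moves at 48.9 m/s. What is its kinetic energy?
KE = ½mv² = ½(34.3)(48.9)² = 41010 J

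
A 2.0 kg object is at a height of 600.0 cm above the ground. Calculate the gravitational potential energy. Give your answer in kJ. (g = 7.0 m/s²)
Convert to SI: m = 2.0 kg, h = 6.0 m
PE = mgh = (2.0)(7.0)(6.0) = 84.0 J = 0.084 kJ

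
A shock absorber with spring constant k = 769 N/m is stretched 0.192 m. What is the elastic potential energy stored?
PE = ½kx² = ½(769)(0.192)² = 14.17 J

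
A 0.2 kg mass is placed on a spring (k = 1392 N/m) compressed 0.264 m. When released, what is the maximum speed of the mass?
½kx² = ½mv² ⇒ v = x√(k/m) = (0.264)√(1392/0.2) = 22.02 m/s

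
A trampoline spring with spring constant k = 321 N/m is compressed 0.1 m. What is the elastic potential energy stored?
PE = ½kx² = ½(321)(0.1)² = 1.605 J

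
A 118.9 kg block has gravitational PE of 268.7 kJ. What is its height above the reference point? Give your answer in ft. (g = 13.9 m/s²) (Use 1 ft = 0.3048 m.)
Convert to SI: m = 118.9 kg, PE = 268700 J
h = PE/(mg) = 268700/(118.9·13.9) = 162.581 m = 533.4 ft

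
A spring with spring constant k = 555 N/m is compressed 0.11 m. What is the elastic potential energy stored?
PE = ½kx² = ½(555)(0.11)² = 3.358 J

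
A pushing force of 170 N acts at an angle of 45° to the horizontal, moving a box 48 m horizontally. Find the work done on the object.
W = F·d·cosθ = (170)(48)cos(45°) = 5770 J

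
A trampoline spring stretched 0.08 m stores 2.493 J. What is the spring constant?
k = 2·PE/x² = 2·2.493/(0.08)² = 779.1 N/m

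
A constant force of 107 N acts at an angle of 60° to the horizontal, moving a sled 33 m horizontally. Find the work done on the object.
W = F·d·cosθ = (107)(33)cos(60°) = 1766 J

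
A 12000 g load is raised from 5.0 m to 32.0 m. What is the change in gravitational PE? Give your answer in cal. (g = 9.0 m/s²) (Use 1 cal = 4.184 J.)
Convert to SI: m = 12.0 kg, Δh = 27.0 m
ΔPE = mgΔh = (12.0)(9.0)(27.0) = 2916.0 J = 696.9 cal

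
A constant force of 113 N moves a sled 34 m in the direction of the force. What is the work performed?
W = F·d = (113)(34) = 3842 J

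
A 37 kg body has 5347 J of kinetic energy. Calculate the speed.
v = √(2·KE/m) = √(2·5347/37) = 17.0 m/s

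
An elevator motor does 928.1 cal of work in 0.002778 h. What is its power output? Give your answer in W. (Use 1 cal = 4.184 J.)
Convert to SI: W = 3883.17 J, t = 10.0008 s
P = W/t = 3883.17/10.0008 = 388.3 W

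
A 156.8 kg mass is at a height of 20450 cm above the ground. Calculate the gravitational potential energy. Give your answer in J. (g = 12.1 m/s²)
Convert to SI: m = 156.8 kg, h = 204.5 m
PE = mgh = (156.8)(12.1)(204.5) = 388000 J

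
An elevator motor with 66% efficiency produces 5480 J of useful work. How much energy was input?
W_in = W_out/η = 5480/0.66 = 8303 J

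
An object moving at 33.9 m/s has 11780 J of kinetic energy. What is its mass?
m = 2·KE/v² = 2·11780/(33.9)² = 20.5 kg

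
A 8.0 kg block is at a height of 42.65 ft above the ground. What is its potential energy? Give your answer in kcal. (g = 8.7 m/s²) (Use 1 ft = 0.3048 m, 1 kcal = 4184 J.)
Convert to SI: m = 8.0 kg, h = 12.9997 m
PE = mgh = (8.0)(8.7)(12.9997) = 904.781 J = 0.2162 kcal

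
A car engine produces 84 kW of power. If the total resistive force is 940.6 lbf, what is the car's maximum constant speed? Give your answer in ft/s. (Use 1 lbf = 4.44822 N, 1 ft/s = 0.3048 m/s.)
Convert to SI: F = 4184.0 N
P = Fv ⇒ v = P/F = 84000 W/4184.0 N = 20.0765 m/s = 65.87 ft/s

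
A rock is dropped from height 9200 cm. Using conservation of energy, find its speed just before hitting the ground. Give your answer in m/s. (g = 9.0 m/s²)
Convert to SI: h = 92.0 m
mgh = ½mv² ⇒ v = √(2gh) = √(2·9.0·92.0) = 40.69 m/s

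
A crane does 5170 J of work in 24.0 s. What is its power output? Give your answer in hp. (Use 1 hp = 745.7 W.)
P = W/t = 5170.0/24.0 = 215.417 W = 0.2889 hp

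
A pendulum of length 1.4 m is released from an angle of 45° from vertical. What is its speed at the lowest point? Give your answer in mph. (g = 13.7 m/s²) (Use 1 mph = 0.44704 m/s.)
h = L(1 − cosθ) = 1.4(1 − cos45°) = 0.410051 m
v = √(2gh) = √(2·13.7·0.410051) = 3.35192 m/s = 7.498 mph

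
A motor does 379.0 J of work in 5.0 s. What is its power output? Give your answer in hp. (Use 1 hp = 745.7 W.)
P = W/t = 379.0/5.0 = 75.8 W = 0.1016 hp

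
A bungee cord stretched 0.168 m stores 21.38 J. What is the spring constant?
k = 2·PE/x² = 2·21.38/(0.168)² = 1515 N/m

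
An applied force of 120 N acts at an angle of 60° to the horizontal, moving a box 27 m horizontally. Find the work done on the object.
W = F·d·cosθ = (120)(27)cos(60°) = 1620 J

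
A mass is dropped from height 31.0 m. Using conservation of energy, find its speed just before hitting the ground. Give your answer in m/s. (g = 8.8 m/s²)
mgh = ½mv² ⇒ v = √(2gh) = √(2·8.8·31.0) = 23.36 m/s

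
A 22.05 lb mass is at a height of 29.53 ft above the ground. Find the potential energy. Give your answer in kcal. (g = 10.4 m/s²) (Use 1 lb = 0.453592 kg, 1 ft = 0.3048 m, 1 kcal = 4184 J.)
Convert to SI: m = 10.0017 kg, h = 9.00074 m
PE = mgh = (10.0017)(10.4)(9.00074) = 936.237 J = 0.2238 kcal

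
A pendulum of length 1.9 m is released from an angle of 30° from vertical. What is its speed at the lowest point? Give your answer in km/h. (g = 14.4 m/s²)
h = L(1 − cosθ) = 1.9(1 − cos30°) = 0.254552 m
v = √(2gh) = √(2·14.4·0.254552) = 2.7076 m/s = 9.747 km/h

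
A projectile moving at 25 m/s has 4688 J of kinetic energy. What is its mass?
m = 2·KE/v² = 2·4688/(25)² = 15.0 kg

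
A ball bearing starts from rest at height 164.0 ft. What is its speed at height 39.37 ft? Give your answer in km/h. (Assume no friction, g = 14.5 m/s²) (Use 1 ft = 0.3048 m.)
Convert to SI: h₁−h₂ = 37.9872 m
mgh₁ = mgh₂ + ½mv² ⇒ v = √(2g(h₁−h₂)) = √(2·14.5·37.9872) = 33.1908 m/s = 119.5 km/h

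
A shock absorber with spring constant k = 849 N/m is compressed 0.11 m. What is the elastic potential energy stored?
PE = ½kx² = ½(849)(0.11)² = 5.136 J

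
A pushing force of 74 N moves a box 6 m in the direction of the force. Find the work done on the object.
W = F·d = (74)(6) = 444.0 J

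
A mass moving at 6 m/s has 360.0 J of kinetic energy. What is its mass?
m = 2·KE/v² = 2·360.0/(6)² = 20.0 kg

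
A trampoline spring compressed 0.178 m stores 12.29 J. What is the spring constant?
k = 2·PE/x² = 2·12.29/(0.178)² = 775.8 N/m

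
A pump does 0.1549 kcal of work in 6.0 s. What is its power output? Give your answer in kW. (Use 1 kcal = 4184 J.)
Convert to SI: W = 648.102 J, t = 6.0 s
P = W/t = 648.102/6.0 = 108.017 W = 0.108 kW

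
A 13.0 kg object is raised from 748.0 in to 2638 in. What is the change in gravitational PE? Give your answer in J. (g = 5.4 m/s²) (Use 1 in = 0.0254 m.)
Convert to SI: m = 13.0 kg, Δh = 48.006 m
ΔPE = mgΔh = (13.0)(5.4)(48.006) = 3370 J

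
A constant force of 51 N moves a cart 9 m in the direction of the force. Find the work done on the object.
W = F·d = (51)(9) = 459.0 J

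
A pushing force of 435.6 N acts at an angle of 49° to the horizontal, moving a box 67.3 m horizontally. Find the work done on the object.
W = F·d·cosθ = (435.6)(67.3)cos(49°) = 19230 J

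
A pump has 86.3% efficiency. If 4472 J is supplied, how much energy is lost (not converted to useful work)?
W_lost = W_in(1 − η) = 4472·(1 − 0.863) = 612.7 J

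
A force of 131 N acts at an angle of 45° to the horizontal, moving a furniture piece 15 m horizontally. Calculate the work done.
W = F·d·cosθ = (131)(15)cos(45°) = 1389 J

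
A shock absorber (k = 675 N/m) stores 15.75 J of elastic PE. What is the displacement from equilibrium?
x = √(2·PE/k) = √(2·15.75/675) = 0.216 m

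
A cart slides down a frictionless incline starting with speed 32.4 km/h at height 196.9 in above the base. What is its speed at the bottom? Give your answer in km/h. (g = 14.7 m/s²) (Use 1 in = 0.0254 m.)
Convert to SI: v₀ = 9.0 m/s, h = 5.00126 m
½mv₀² + mgh = ½mv² ⇒ v = √(v₀² + 2gh) = √(9.0² + 2·14.7·5.00126) = 15.1009 m/s = 54.36 km/h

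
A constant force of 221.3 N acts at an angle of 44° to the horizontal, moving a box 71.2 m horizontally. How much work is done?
W = F·d·cosθ = (221.3)(71.2)cos(44°) = 11330 J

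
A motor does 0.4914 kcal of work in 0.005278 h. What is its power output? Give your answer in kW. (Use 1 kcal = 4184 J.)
Convert to SI: W = 2056.02 J, t = 19.0008 s
P = W/t = 2056.02/19.0008 = 108.207 W = 0.1082 kW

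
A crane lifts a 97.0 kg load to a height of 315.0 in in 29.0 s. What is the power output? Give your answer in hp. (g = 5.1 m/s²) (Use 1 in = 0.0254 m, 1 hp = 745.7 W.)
Convert to SI: m = 97.0 kg, h = 8.001 m, t = 29.0 s
P = mgh/t = (97.0)(5.1)(8.001)/29.0 = 136.486 W = 0.183 hp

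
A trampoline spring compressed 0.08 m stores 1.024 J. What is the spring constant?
k = 2·PE/x² = 2·1.024/(0.08)² = 320.0 N/m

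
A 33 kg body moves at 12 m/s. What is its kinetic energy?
KE = ½mv² = ½(33)(12)² = 2376.0 J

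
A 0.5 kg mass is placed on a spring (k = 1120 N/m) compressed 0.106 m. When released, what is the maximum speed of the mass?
½kx² = ½mv² ⇒ v = x√(k/m) = (0.106)√(1120/0.5) = 5.017 m/s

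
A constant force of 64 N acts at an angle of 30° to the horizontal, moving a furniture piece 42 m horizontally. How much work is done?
W = F·d·cosθ = (64)(42)cos(30°) = 2328 J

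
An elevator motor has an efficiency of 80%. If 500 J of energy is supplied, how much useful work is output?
W_out = η·W_in = 0.8·500 = 400.0 J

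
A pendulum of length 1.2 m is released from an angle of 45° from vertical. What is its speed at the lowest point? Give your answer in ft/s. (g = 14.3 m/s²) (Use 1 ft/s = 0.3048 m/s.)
h = L(1 − cosθ) = 1.2(1 − cos45°) = 0.351472 m
v = √(2gh) = √(2·14.3·0.351472) = 3.1705 m/s = 10.4 ft/s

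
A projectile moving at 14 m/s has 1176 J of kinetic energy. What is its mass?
m = 2·KE/v² = 2·1176/(14)² = 12.0 kg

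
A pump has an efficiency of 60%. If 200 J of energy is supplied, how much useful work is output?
W_out = η·W_in = 0.6·200 = 120.0 J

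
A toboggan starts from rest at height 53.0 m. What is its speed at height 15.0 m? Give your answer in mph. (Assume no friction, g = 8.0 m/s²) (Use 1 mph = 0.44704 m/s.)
mgh₁ = mgh₂ + ½mv² ⇒ v = √(2g(h₁−h₂)) = √(2·8.0·38.0) = 24.6577 m/s = 55.16 mph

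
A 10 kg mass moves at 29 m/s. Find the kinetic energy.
KE = ½mv² = ½(10)(29)² = 4205.0 J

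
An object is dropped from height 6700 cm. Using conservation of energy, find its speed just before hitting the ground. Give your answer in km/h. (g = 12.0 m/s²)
Convert to SI: h = 67.0 m
mgh = ½mv² ⇒ v = √(2gh) = √(2·12.0·67.0) = 40.0999 m/s = 144.4 km/h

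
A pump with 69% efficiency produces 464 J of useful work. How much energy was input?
W_in = W_out/η = 464/0.69 = 672.5 J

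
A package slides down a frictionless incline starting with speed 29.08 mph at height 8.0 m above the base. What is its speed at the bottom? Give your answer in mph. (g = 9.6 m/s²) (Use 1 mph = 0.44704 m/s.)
Convert to SI: v₀ = 12.9999 m/s, h = 8.0 m
½mv₀² + mgh = ½mv² ⇒ v = √(v₀² + 2gh) = √(12.9999² + 2·9.6·8.0) = 17.961 m/s = 40.18 mph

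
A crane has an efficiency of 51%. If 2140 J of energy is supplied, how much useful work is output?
W_out = η·W_in = 0.51·2140 = 1091.4 J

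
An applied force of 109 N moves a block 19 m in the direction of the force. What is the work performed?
W = F·d = (109)(19) = 2071 J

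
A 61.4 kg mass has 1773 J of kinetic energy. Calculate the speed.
v = √(2·KE/m) = √(2·1773/61.4) = 7.6 m/s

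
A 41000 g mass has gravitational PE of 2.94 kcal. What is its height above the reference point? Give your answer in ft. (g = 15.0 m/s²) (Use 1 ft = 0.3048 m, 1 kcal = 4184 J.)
Convert to SI: m = 41.0 kg, PE = 12301.0 J
h = PE/(mg) = 12301.0/(41.0·15.0) = 20.0016 m = 65.62 ft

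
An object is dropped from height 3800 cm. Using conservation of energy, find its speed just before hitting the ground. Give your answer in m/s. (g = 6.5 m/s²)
Convert to SI: h = 38.0 m
mgh = ½mv² ⇒ v = √(2gh) = √(2·6.5·38.0) = 22.23 m/s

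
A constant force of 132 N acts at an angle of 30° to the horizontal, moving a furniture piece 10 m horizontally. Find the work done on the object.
W = F·d·cosθ = (132)(10)cos(30°) = 1143 J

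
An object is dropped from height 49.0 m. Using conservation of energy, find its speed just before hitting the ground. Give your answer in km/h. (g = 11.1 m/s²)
mgh = ½mv² ⇒ v = √(2gh) = √(2·11.1·49.0) = 32.9818 m/s = 118.7 km/h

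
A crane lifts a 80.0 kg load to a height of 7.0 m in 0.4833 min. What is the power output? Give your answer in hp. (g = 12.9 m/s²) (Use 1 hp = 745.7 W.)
Convert to SI: m = 80.0 kg, h = 7.0 m, t = 28.998 s
P = mgh/t = (80.0)(12.9)(7.0)/28.998 = 249.121 W = 0.3341 hp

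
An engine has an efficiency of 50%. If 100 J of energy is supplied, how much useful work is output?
W_out = η·W_in = 0.5·100 = 50.0 J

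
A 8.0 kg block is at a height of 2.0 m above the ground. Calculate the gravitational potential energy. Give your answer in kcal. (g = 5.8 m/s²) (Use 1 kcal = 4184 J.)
PE = mgh = (8.0)(5.8)(2.0) = 92.8 J = 0.02218 kcal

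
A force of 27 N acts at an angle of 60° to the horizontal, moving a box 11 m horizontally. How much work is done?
W = F·d·cosθ = (27)(11)cos(60°) = 148.5 J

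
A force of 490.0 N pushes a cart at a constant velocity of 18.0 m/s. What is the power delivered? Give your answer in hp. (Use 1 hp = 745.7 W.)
P = Fv = (490.0)(18.0) = 8820.0 W = 11.83 hp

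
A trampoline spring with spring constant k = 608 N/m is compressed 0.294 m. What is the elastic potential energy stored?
PE = ½kx² = ½(608)(0.294)² = 26.28 J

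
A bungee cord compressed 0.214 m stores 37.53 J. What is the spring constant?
k = 2·PE/x² = 2·37.53/(0.214)² = 1639 N/m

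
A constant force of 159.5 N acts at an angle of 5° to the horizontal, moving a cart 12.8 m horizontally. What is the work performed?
W = F·d·cosθ = (159.5)(12.8)cos(5°) = 2034 J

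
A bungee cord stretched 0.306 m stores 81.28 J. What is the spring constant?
k = 2·PE/x² = 2·81.28/(0.306)² = 1736 N/m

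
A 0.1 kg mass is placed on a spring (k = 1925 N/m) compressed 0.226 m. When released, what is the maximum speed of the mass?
½kx² = ½mv² ⇒ v = x√(k/m) = (0.226)√(1925/0.1) = 31.36 m/s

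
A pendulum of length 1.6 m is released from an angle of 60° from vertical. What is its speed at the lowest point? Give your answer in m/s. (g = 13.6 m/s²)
h = L(1 − cosθ) = 1.6(1 − cos60°) = 0.8 m
v = √(2gh) = √(2·13.6·0.8) = 4.665 m/s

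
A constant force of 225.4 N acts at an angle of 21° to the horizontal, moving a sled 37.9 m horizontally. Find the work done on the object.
W = F·d·cosθ = (225.4)(37.9)cos(21°) = 7975 J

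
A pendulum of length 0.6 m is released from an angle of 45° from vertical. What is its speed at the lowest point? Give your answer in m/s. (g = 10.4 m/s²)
h = L(1 − cosθ) = 0.6(1 − cos45°) = 0.175736 m
v = √(2gh) = √(2·10.4·0.175736) = 1.912 m/s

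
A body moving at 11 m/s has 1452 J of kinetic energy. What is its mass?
m = 2·KE/v² = 2·1452/(11)² = 24.0 kg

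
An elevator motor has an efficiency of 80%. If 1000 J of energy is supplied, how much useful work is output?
W_out = η·W_in = 0.8·1000 = 800.0 J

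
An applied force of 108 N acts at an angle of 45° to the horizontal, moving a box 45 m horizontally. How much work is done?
W = F·d·cosθ = (108)(45)cos(45°) = 3437 J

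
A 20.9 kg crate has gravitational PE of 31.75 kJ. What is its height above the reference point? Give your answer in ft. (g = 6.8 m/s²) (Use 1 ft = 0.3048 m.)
Convert to SI: m = 20.9 kg, PE = 31750.0 J
h = PE/(mg) = 31750.0/(20.9·6.8) = 223.403 m = 732.9 ft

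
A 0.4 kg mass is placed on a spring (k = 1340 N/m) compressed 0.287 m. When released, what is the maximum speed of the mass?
½kx² = ½mv² ⇒ v = x√(k/m) = (0.287)√(1340/0.4) = 16.61 m/s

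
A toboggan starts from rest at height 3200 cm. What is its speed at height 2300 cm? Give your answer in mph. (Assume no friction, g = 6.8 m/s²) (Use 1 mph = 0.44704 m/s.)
Convert to SI: h₁−h₂ = 9.0 m
mgh₁ = mgh₂ + ½mv² ⇒ v = √(2g(h₁−h₂)) = √(2·6.8·9.0) = 11.0635 m/s = 24.75 mph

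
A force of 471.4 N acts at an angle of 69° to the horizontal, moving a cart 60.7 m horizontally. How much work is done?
W = F·d·cosθ = (471.4)(60.7)cos(69°) = 10250 J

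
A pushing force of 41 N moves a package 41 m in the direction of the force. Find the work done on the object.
W = F·d = (41)(41) = 1681 J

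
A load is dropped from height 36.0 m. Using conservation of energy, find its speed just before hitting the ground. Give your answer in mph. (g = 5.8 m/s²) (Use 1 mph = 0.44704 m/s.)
mgh = ½mv² ⇒ v = √(2gh) = √(2·5.8·36.0) = 20.4353 m/s = 45.71 mph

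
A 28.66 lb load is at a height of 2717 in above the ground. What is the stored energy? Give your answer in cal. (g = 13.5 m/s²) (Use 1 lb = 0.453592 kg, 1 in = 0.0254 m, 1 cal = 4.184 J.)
Convert to SI: m = 12.9999 kg, h = 69.0118 m
PE = mgh = (12.9999)(13.5)(69.0118) = 12111.5 J = 2895 cal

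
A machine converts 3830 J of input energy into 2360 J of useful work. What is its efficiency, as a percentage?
η = W_out/W_in = 2360/3830 = 61.62%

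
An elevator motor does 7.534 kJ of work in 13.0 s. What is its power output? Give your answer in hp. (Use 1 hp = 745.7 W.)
Convert to SI: W = 7534.0 J, t = 13.0 s
P = W/t = 7534.0/13.0 = 579.538 W = 0.7772 hp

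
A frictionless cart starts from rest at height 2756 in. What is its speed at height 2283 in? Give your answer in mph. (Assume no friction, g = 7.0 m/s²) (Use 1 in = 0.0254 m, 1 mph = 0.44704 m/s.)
Convert to SI: h₁−h₂ = 12.0142 m
mgh₁ = mgh₂ + ½mv² ⇒ v = √(2g(h₁−h₂)) = √(2·7.0·12.0142) = 12.9691 m/s = 29.01 mph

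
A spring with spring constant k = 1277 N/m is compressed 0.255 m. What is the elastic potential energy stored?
PE = ½kx² = ½(1277)(0.255)² = 41.52 J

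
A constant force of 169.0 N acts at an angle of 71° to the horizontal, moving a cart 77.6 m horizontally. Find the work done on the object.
W = F·d·cosθ = (169.0)(77.6)cos(71°) = 4270 J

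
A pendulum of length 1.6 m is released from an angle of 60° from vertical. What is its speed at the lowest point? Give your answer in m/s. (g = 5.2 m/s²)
h = L(1 − cosθ) = 1.6(1 − cos60°) = 0.8 m
v = √(2gh) = √(2·5.2·0.8) = 2.884 m/s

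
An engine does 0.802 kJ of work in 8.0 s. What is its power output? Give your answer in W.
Convert to SI: W = 802.0 J, t = 8.0 s
P = W/t = 802.0/8.0 = 100.3 W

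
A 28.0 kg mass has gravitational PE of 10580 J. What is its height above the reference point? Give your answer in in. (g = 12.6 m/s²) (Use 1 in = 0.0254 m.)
h = PE/(mg) = 10580.0/(28.0·12.6) = 29.9887 m = 1181 in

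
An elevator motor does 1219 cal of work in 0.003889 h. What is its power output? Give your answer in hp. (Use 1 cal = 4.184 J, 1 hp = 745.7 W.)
Convert to SI: W = 5100.3 J, t = 14.0004 s
P = W/t = 5100.3/14.0004 = 364.296 W = 0.4885 hp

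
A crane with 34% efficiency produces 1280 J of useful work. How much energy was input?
W_in = W_out/η = 1280/0.34 = 3765 J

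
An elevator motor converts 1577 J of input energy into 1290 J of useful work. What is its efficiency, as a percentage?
η = W_out/W_in = 1290/1577 = 81.8%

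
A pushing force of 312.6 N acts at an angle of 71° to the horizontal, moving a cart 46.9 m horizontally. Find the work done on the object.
W = F·d·cosθ = (312.6)(46.9)cos(71°) = 4773 J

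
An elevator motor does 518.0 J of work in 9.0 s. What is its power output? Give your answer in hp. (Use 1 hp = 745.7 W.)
P = W/t = 518.0/9.0 = 57.5556 W = 0.07718 hp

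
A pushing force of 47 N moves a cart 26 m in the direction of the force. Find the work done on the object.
W = F·d = (47)(26) = 1222 J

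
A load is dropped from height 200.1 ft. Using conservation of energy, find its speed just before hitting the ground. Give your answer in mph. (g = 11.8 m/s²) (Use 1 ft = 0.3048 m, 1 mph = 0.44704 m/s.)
Convert to SI: h = 60.9905 m
mgh = ½mv² ⇒ v = √(2gh) = √(2·11.8·60.9905) = 37.9391 m/s = 84.87 mph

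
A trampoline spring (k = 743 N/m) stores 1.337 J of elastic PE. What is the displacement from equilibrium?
x = √(2·PE/k) = √(2·1.337/743) = 0.05999 m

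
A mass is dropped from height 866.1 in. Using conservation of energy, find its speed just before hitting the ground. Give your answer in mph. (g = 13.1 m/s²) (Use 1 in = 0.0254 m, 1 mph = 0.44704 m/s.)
Convert to SI: h = 21.9989 m
mgh = ½mv² ⇒ v = √(2gh) = √(2·13.1·21.9989) = 24.0078 m/s = 53.7 mph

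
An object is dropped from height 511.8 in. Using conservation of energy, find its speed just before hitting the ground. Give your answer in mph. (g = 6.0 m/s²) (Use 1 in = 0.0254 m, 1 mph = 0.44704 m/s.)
Convert to SI: h = 12.9997 m
mgh = ½mv² ⇒ v = √(2gh) = √(2·6.0·12.9997) = 12.4899 m/s = 27.94 mph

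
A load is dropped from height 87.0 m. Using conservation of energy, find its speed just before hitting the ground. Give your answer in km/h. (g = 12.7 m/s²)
mgh = ½mv² ⇒ v = √(2gh) = √(2·12.7·87.0) = 47.0085 m/s = 169.2 km/h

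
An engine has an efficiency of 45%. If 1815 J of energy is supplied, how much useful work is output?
W_out = η·W_in = 0.45·1815 = 816.75 J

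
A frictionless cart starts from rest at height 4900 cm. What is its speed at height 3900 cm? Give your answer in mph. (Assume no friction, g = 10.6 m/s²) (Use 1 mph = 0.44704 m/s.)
Convert to SI: h₁−h₂ = 10.0 m
mgh₁ = mgh₂ + ½mv² ⇒ v = √(2g(h₁−h₂)) = √(2·10.6·10.0) = 14.5602 m/s = 32.57 mph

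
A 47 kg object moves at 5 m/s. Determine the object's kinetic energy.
KE = ½mv² = ½(47)(5)² = 587.5 J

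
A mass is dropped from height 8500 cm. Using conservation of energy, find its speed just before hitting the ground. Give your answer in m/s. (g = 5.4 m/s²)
Convert to SI: h = 85.0 m
mgh = ½mv² ⇒ v = √(2gh) = √(2·5.4·85.0) = 30.3 m/s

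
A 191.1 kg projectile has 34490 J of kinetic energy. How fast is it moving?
v = √(2·KE/m) = √(2·34490/191.1) = 19.0 m/s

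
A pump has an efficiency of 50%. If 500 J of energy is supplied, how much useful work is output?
W_out = η·W_in = 0.5·500 = 250.0 J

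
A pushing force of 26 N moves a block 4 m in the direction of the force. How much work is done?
W = F·d = (26)(4) = 104.0 J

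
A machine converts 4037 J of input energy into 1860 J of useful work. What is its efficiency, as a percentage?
η = W_out/W_in = 1860/4037 = 46.07%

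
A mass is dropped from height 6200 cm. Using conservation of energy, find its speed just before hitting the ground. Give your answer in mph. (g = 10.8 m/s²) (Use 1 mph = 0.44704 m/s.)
Convert to SI: h = 62.0 m
mgh = ½mv² ⇒ v = √(2gh) = √(2·10.8·62.0) = 36.5951 m/s = 81.86 mph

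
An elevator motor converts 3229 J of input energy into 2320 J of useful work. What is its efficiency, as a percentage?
η = W_out/W_in = 2320/3229 = 71.85%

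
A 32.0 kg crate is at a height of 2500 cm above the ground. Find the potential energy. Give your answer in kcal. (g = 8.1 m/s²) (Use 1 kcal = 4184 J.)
Convert to SI: m = 32.0 kg, h = 25.0 m
PE = mgh = (32.0)(8.1)(25.0) = 6480.0 J = 1.549 kcal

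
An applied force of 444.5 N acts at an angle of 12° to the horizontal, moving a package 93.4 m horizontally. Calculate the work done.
W = F·d·cosθ = (444.5)(93.4)cos(12°) = 40610 J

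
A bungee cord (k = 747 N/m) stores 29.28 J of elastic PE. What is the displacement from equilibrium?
x = √(2·PE/k) = √(2·29.28/747) = 0.28 m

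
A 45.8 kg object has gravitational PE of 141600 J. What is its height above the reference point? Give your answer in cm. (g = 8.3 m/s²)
h = PE/(mg) = 141600/(45.8·8.3) = 372.494 m = 37250 cm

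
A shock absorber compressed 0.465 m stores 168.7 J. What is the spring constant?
k = 2·PE/x² = 2·168.7/(0.465)² = 1560 N/m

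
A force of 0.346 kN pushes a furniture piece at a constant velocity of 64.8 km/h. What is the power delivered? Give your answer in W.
Convert to SI: F = 346.0 N, v = 18.0 m/s
P = Fv = (346.0)(18.0) = 6228 W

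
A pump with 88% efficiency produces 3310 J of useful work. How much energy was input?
W_in = W_out/η = 3310/0.88 = 3761 J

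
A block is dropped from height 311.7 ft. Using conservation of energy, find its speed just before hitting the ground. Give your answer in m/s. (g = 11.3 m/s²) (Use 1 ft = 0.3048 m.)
Convert to SI: h = 95.0062 m
mgh = ½mv² ⇒ v = √(2gh) = √(2·11.3·95.0062) = 46.34 m/s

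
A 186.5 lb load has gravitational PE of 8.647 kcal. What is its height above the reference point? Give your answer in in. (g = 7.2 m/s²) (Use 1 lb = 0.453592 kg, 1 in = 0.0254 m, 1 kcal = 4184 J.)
Convert to SI: m = 84.5949 kg, PE = 36179.0 J
h = PE/(mg) = 36179.0/(84.5949·7.2) = 59.3992 m = 2339 in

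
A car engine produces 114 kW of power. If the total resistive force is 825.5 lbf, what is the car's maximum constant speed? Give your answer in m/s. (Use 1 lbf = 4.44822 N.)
Convert to SI: F = 3672.01 N
P = Fv ⇒ v = P/F = 114000 W/3672.01 N = 31.05 m/s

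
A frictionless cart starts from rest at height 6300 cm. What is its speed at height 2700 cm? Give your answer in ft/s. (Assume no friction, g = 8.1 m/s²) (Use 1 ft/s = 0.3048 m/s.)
Convert to SI: h₁−h₂ = 36.0 m
mgh₁ = mgh₂ + ½mv² ⇒ v = √(2g(h₁−h₂)) = √(2·8.1·36.0) = 24.1495 m/s = 79.23 ft/s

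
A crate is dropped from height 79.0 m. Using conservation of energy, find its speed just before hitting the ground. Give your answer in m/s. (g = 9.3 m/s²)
mgh = ½mv² ⇒ v = √(2gh) = √(2·9.3·79.0) = 38.33 m/s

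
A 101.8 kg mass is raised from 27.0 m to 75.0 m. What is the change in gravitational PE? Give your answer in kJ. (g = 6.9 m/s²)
ΔPE = mgΔh = (101.8)(6.9)(48.0) = 33716.2 J = 33.72 kJ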